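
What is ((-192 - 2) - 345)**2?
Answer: 290521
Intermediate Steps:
((-192 - 2) - 345)**2 = (-194 - 345)**2 = (-539)**2 = 290521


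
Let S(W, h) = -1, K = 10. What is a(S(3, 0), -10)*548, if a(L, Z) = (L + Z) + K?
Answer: -548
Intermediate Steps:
a(L, Z) = 10 + L + Z (a(L, Z) = (L + Z) + 10 = 10 + L + Z)
a(S(3, 0), -10)*548 = (10 - 1 - 10)*548 = -1*548 = -548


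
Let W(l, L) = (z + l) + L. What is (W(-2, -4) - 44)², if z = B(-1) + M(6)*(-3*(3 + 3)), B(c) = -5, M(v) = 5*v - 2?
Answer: 312481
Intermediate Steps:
M(v) = -2 + 5*v
z = -509 (z = -5 + (-2 + 5*6)*(-3*(3 + 3)) = -5 + (-2 + 30)*(-3*6) = -5 + 28*(-18) = -5 - 504 = -509)
W(l, L) = -509 + L + l (W(l, L) = (-509 + l) + L = -509 + L + l)
(W(-2, -4) - 44)² = ((-509 - 4 - 2) - 44)² = (-515 - 44)² = (-559)² = 312481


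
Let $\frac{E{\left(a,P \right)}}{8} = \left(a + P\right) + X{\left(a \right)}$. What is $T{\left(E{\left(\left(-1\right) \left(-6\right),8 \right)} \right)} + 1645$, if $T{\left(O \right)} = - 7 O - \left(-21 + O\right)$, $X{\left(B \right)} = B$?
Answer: $386$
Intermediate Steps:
$E{\left(a,P \right)} = 8 P + 16 a$ ($E{\left(a,P \right)} = 8 \left(\left(a + P\right) + a\right) = 8 \left(\left(P + a\right) + a\right) = 8 \left(P + 2 a\right) = 8 P + 16 a$)
$T{\left(O \right)} = 21 - 8 O$
$T{\left(E{\left(\left(-1\right) \left(-6\right),8 \right)} \right)} + 1645 = \left(21 - 8 \left(8 \cdot 8 + 16 \left(\left(-1\right) \left(-6\right)\right)\right)\right) + 1645 = \left(21 - 8 \left(64 + 16 \cdot 6\right)\right) + 1645 = \left(21 - 8 \left(64 + 96\right)\right) + 1645 = \left(21 - 1280\right) + 1645 = -1259 + 1645 = 386$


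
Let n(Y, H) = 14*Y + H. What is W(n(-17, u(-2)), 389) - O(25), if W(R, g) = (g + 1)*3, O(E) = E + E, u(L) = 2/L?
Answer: 1120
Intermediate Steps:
n(Y, H) = H + 14*Y
O(E) = 2*E
W(R, g) = 3 + 3*g (W(R, g) = (1 + g)*3 = 3 + 3*g)
W(n(-17, u(-2)), 389) - O(25) = (3 + 3*389) - 2*25 = (3 + 1167) - 1*50 = 1170 - 50 = 1120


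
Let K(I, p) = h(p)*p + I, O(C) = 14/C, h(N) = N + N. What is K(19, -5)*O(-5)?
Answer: -966/5 ≈ -193.20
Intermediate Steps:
h(N) = 2*N
K(I, p) = I + 2*p² (K(I, p) = (2*p)*p + I = 2*p² + I = I + 2*p²)
K(19, -5)*O(-5) = (19 + 2*(-5)²)*(14/(-5)) = (19 + 2*25)*(14*(-⅕)) = (19 + 50)*(-14/5) = 69*(-14/5) = -966/5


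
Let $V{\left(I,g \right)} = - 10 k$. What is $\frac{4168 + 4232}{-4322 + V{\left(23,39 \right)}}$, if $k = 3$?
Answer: $- \frac{525}{272} \approx -1.9301$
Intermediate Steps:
$V{\left(I,g \right)} = -30$ ($V{\left(I,g \right)} = \left(-10\right) 3 = -30$)
$\frac{4168 + 4232}{-4322 + V{\left(23,39 \right)}} = \frac{4168 + 4232}{-4322 - 30} = \frac{8400}{-4352} = 8400 \left(- \frac{1}{4352}\right) = - \frac{525}{272}$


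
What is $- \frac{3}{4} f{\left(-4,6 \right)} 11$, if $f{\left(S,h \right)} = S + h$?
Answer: $- \frac{33}{2} \approx -16.5$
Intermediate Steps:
$- \frac{3}{4} f{\left(-4,6 \right)} 11 = - \frac{3}{4} \left(-4 + 6\right) 11 = \left(-3\right) \frac{1}{4} \cdot 2 \cdot 11 = \left(- \frac{3}{4}\right) 2 \cdot 11 = \left(- \frac{3}{2}\right) 11 = - \frac{33}{2}$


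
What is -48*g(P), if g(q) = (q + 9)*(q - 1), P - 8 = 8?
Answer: -18000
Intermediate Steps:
P = 16 (P = 8 + 8 = 16)
g(q) = (-1 + q)*(9 + q) (g(q) = (9 + q)*(-1 + q) = (-1 + q)*(9 + q))
-48*g(P) = -48*(-9 + 16**2 + 8*16) = -48*(-9 + 256 + 128) = -48*375 = -18000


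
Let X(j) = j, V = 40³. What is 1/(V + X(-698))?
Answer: 1/63302 ≈ 1.5797e-5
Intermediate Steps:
V = 64000
1/(V + X(-698)) = 1/(64000 - 698) = 1/63302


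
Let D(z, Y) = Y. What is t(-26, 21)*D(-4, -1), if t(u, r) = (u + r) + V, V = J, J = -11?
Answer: 16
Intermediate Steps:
V = -11
t(u, r) = -11 + r + u (t(u, r) = (u + r) - 11 = (r + u) - 11 = -11 + r + u)
t(-26, 21)*D(-4, -1) = (-11 + 21 - 26)*(-1) = -16*(-1) = 16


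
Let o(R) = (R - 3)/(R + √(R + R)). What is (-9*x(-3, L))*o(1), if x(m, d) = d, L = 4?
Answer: -72 + 72*√2 ≈ 29.823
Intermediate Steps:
o(R) = (-3 + R)/(R + √2*√R) (o(R) = (-3 + R)/(R + √(2*R)) = (-3 + R)/(R + √2*√R))
(-9*x(-3, L))*o(1) = (-9*4)*((-3 + 1)/(1 + √2*√1)) = -36*(-2)/(1 + √2*1) = -36*(-2)/(1 + √2) = -(-72)/(1 + √2) = 72/(1 + √2)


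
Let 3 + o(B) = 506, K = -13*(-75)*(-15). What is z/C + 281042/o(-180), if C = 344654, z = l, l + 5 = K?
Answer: 48427445289/86680481 ≈ 558.69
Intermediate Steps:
K = -14625 (K = 975*(-15) = -14625)
l = -14630 (l = -5 - 14625 = -14630)
z = -14630
o(B) = 503 (o(B) = -3 + 506 = 503)
z/C + 281042/o(-180) = -14630/344654 + 281042/503 = -14630*1/344654 + 281042*(1/503) = -7315/172327 + 281042/503 = 48427445289/86680481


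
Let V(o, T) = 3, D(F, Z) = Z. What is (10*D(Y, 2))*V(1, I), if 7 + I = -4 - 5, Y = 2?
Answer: 60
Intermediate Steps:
I = -16 (I = -7 + (-4 - 5) = -7 - 9 = -16)
(10*D(Y, 2))*V(1, I) = (10*2)*3 = 20*3 = 60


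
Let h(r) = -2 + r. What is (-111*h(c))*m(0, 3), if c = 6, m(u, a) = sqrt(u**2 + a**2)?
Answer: -1332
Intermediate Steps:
m(u, a) = sqrt(a**2 + u**2)
(-111*h(c))*m(0, 3) = (-111*(-2 + 6))*sqrt(3**2 + 0**2) = (-111*4)*sqrt(9 + 0) = -444*sqrt(9) = -444*3 = -1332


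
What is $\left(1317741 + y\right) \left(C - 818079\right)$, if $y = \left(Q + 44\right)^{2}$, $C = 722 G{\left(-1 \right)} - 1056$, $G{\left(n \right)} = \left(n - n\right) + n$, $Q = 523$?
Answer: $-1343934190110$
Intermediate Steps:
$G{\left(n \right)} = n$ ($G{\left(n \right)} = 0 + n = n$)
$C = -1778$ ($C = 722 \left(-1\right) - 1056 = -722 - 1056 = -1778$)
$y = 321489$ ($y = \left(523 + 44\right)^{2} = 567^{2} = 321489$)
$\left(1317741 + y\right) \left(C - 818079\right) = \left(1317741 + 321489\right) \left(-1778 - 818079\right) = 1639230 \left(-819857\right) = -1343934190110$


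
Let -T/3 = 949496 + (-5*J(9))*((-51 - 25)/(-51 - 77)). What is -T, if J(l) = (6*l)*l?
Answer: 45506553/16 ≈ 2.8442e+6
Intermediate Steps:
J(l) = 6*l**2
T = -45506553/16 (T = -3*(949496 + (-30*9**2)*((-51 - 25)/(-51 - 77))) = -3*(949496 + (-30*81)*(-76/(-128))) = -3*(949496 + (-5*486)*(-76*(-1/128))) = -3*(949496 - 2430*19/32) = -3*(949496 - 23085/16) = -3*15168851/16 = -45506553/16 ≈ -2.8442e+6)
-T = -1*(-45506553/16) = 45506553/16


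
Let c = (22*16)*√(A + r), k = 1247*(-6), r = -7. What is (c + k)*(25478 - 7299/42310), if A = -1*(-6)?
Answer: -4032674101821/21155 + 189722171056*I/21155 ≈ -1.9063e+8 + 8.9682e+6*I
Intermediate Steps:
A = 6
k = -7482
c = 352*I (c = (22*16)*√(6 - 7) = 352*√(-1) = 352*I ≈ 352.0*I)
(c + k)*(25478 - 7299/42310) = (352*I - 7482)*(25478 - 7299/42310) = (-7482 + 352*I)*(25478 - 7299*1/42310) = (-7482 + 352*I)*(25478 - 7299/42310) = (-7482 + 352*I)*(1077966881/42310) = -4032674101821/21155 + 189722171056*I/21155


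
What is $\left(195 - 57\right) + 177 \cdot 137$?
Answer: $24387$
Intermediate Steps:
$\left(195 - 57\right) + 177 \cdot 137 = \left(195 - 57\right) + 24249 = 138 + 24249 = 24387$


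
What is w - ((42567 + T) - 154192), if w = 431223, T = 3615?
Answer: 539233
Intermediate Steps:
w - ((42567 + T) - 154192) = 431223 - ((42567 + 3615) - 154192) = 431223 - (46182 - 154192) = 431223 - 1*(-108010) = 431223 + 108010 = 539233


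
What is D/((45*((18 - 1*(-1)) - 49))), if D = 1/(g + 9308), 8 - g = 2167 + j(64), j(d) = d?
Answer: -1/9564750 ≈ -1.0455e-7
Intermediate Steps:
g = -2223 (g = 8 - (2167 + 64) = 8 - 1*2231 = 8 - 2231 = -2223)
D = 1/7085 (D = 1/(-2223 + 9308) = 1/7085 ≈ 0.00014114)
D/((45*((18 - 1*(-1)) - 49))) = 1/(7085*((45*((18 - 1*(-1)) - 49)))) = 1/(7085*((45*((18 + 1) - 49)))) = 1/(7085*((45*(19 - 49)))) = 1/(7085*((45*(-30)))) = (1/7085)/(-1350) = (1/7085)*(-1/1350) = -1/9564750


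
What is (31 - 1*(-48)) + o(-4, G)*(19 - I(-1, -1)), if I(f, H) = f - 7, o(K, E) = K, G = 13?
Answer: -29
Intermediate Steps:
I(f, H) = -7 + f
(31 - 1*(-48)) + o(-4, G)*(19 - I(-1, -1)) = (31 - 1*(-48)) - 4*(19 - (-7 - 1)) = (31 + 48) - 4*(19 - 1*(-8)) = 79 - 4*(19 + 8) = 79 - 4*27 = 79 - 108 = -29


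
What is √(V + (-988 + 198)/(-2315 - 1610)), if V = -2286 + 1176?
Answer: 2*I*√170971430/785 ≈ 33.314*I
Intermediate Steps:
V = -1110
√(V + (-988 + 198)/(-2315 - 1610)) = √(-1110 + (-988 + 198)/(-2315 - 1610)) = √(-1110 - 790/(-3925)) = √(-1110 - 790*(-1/3925)) = √(-1110 + 158/785) = √(-871192/785) = 2*I*√170971430/785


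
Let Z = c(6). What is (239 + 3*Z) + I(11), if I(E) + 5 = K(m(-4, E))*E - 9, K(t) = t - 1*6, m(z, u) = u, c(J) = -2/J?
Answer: 279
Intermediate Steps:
K(t) = -6 + t (K(t) = t - 6 = -6 + t)
Z = -1/3 (Z = -2/6 = -2*1/6 = -1/3 ≈ -0.33333)
I(E) = -14 + E*(-6 + E) (I(E) = -5 + ((-6 + E)*E - 9) = -5 + (E*(-6 + E) - 9) = -5 + (-9 + E*(-6 + E)) = -14 + E*(-6 + E))
(239 + 3*Z) + I(11) = (239 + 3*(-1/3)) + (-14 + 11*(-6 + 11)) = (239 - 1) + (-14 + 11*5) = 238 + (-14 + 55) = 238 + 41 = 279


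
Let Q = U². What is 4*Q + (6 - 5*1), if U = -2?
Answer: 17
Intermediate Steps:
Q = 4 (Q = (-2)² = 4)
4*Q + (6 - 5*1) = 4*4 + (6 - 5*1) = 16 + (6 - 5) = 16 + 1 = 17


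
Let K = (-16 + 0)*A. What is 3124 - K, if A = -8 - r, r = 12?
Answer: 2804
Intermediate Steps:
A = -20 (A = -8 - 1*12 = -8 - 12 = -20)
K = 320 (K = (-16 + 0)*(-20) = -16*(-20) = 320)
3124 - K = 3124 - 1*320 = 3124 - 320 = 2804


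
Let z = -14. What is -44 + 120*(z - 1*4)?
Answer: -2204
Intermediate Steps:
-44 + 120*(z - 1*4) = -44 + 120*(-14 - 1*4) = -44 + 120*(-14 - 4) = -44 + 120*(-18) = -44 - 2160 = -2204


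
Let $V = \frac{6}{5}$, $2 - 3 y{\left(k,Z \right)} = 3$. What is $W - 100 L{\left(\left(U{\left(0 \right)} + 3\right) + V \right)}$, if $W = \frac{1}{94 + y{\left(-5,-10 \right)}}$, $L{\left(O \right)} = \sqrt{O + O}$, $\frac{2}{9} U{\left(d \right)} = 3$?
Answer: $\frac{3}{281} - 20 \sqrt{885} \approx -594.97$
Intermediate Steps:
$y{\left(k,Z \right)} = - \frac{1}{3}$ ($y{\left(k,Z \right)} = \frac{2}{3} - 1 = - \frac{1}{3}$)
$U{\left(d \right)} = \frac{27}{2}$ ($U{\left(d \right)} = \frac{9}{2} \cdot 3 = \frac{27}{2}$)
$V = \frac{6}{5}$ ($V = 6 \cdot \frac{1}{5} = \frac{6}{5} \approx 1.2$)
$L{\left(O \right)} = \sqrt{2} \sqrt{O}$ ($L{\left(O \right)} = \sqrt{2 O} = \sqrt{2} \sqrt{O}$)
$W = \frac{3}{281}$ ($W = \frac{1}{94 - \frac{1}{3}} = \frac{1}{\frac{281}{3}} = \frac{3}{281} \approx 0.010676$)
$W - 100 L{\left(\left(U{\left(0 \right)} + 3\right) + V \right)} = \frac{3}{281} - 100 \sqrt{2} \sqrt{\left(\frac{27}{2} + 3\right) + \frac{6}{5}} = \frac{3}{281} - 100 \sqrt{2} \sqrt{\frac{33}{2} + \frac{6}{5}} = \frac{3}{281} - 100 \sqrt{2} \sqrt{\frac{177}{10}} = \frac{3}{281} - 100 \sqrt{2} \frac{\sqrt{1770}}{10} = \frac{3}{281} - 100 \frac{\sqrt{885}}{5} = \frac{3}{281} - 20 \sqrt{885}$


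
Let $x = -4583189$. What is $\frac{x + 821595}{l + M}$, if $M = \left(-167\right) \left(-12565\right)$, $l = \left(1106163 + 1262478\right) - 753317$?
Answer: $- \frac{3761594}{3713679} \approx -1.0129$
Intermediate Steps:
$l = 1615324$ ($l = 2368641 - 753317 = 1615324$)
$M = 2098355$
$\frac{x + 821595}{l + M} = \frac{-4583189 + 821595}{1615324 + 2098355} = - \frac{3761594}{3713679}$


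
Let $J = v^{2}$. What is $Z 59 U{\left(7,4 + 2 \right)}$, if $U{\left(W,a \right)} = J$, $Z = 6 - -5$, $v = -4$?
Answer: $10384$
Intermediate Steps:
$Z = 11$ ($Z = 6 + 5 = 11$)
$J = 16$ ($J = \left(-4\right)^{2} = 16$)
$U{\left(W,a \right)} = 16$
$Z 59 U{\left(7,4 + 2 \right)} = 11 \cdot 59 \cdot 16 = 649 \cdot 16 = 10384$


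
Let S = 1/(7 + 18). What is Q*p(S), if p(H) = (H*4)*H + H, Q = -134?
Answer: -3886/625 ≈ -6.2176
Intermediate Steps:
S = 1/25 ≈ 0.040000
p(H) = H + 4*H² (p(H) = (4*H)*H + H = 4*H² + H = H + 4*H²)
Q*p(S) = -134*(1 + 4*(1/25))/25 = -134*(1 + 4/25)/25 = -134*29/(25*25) = -134*29/625 = -3886/625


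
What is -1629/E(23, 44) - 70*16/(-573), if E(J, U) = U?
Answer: -884137/25212 ≈ -35.068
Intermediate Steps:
-1629/E(23, 44) - 70*16/(-573) = -1629/44 - 70*16/(-573) = -1629*1/44 - 1120*(-1/573) = -1629/44 + 1120/573 = -884137/25212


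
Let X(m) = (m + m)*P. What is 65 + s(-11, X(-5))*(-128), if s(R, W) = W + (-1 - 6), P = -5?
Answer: -5439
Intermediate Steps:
X(m) = -10*m (X(m) = (m + m)*(-5) = (2*m)*(-5) = -10*m)
s(R, W) = -7 + W (s(R, W) = W - 7 = -7 + W)
65 + s(-11, X(-5))*(-128) = 65 + (-7 - 10*(-5))*(-128) = 65 + (-7 + 50)*(-128) = 65 + 43*(-128) = 65 - 5504 = -5439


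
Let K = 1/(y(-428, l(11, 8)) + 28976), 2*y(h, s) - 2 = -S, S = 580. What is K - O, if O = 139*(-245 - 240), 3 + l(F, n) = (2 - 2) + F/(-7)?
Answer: 1933934106/28687 ≈ 67415.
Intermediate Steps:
l(F, n) = -3 - F/7 (l(F, n) = -3 + ((2 - 2) + F/(-7)) = -3 + (0 + F*(-1/7)) = -3 + (0 - F/7) = -3 - F/7)
y(h, s) = -289 (y(h, s) = 1 + (-1*580)/2 = 1 + (1/2)*(-580) = 1 - 290 = -289)
O = -67415 (O = 139*(-485) = -67415)
K = 1/28687 (K = 1/(-289 + 28976) = 1/28687 ≈ 3.4859e-5)
K - O = 1/28687 - 1*(-67415) = 1/28687 + 67415 = 1933934106/28687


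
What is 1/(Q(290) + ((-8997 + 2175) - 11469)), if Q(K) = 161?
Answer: -1/18130 ≈ -5.5157e-5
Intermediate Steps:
1/(Q(290) + ((-8997 + 2175) - 11469)) = 1/(161 + ((-8997 + 2175) - 11469)) = 1/(161 + (-6822 - 11469)) = 1/(161 - 18291) = 1/(-18130) = -1/18130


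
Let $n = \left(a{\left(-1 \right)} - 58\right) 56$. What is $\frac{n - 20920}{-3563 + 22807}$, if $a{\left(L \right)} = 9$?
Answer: $- \frac{348}{283} \approx -1.2297$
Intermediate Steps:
$n = -2744$ ($n = \left(9 - 58\right) 56 = \left(-49\right) 56 = -2744$)
$\frac{n - 20920}{-3563 + 22807} = \frac{-2744 - 20920}{-3563 + 22807} = - \frac{23664}{19244} = \left(-23664\right) \frac{1}{19244} = - \frac{348}{283}$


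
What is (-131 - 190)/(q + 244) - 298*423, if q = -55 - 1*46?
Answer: -18026043/143 ≈ -1.2606e+5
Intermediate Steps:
q = -101 (q = -55 - 46 = -101)
(-131 - 190)/(q + 244) - 298*423 = (-131 - 190)/(-101 + 244) - 298*423 = -321/143 - 126054 = -18026043/143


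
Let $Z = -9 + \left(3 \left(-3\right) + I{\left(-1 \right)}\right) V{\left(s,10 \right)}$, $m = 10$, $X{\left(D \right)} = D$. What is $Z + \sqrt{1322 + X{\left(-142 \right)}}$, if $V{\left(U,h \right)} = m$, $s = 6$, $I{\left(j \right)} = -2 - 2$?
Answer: $-139 + 2 \sqrt{295} \approx -104.65$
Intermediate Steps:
$I{\left(j \right)} = -4$
$V{\left(U,h \right)} = 10$
$Z = -139$ ($Z = -9 + \left(3 \left(-3\right) - 4\right) 10 = -9 + \left(-9 - 4\right) 10 = -9 - 130 = -139$)
$Z + \sqrt{1322 + X{\left(-142 \right)}} = -139 + \sqrt{1322 - 142} = -139 + \sqrt{1180} = -139 + 2 \sqrt{295}$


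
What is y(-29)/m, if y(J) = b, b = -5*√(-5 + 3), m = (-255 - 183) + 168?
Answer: I*√2/54 ≈ 0.026189*I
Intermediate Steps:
m = -270 (m = -438 + 168 = -270)
b = -5*I*√2 ≈ -7.0711*I
y(J) = -5*I*√2
y(-29)/m = -5*I*√2/(-270) = -5*I*√2*(-1/270) = I*√2/54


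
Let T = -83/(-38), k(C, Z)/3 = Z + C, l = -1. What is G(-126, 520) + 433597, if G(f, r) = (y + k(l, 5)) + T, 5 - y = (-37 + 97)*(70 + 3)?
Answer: 16310975/38 ≈ 4.2924e+5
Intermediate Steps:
k(C, Z) = 3*C + 3*Z (k(C, Z) = 3*(Z + C) = 3*(C + Z) = 3*C + 3*Z)
y = -4375 (y = 5 - (-37 + 97)*(70 + 3) = 5 - 60*73 = 5 - 1*4380 = 5 - 4380 = -4375)
T = 83/38 (T = -83*(-1/38) = 83/38 ≈ 2.1842)
G(f, r) = -165711/38 (G(f, r) = (-4375 + (3*(-1) + 3*5)) + 83/38 = (-4375 + (-3 + 15)) + 83/38 = (-4375 + 12) + 83/38 = -4363 + 83/38 = -165711/38)
G(-126, 520) + 433597 = -165711/38 + 433597 = 16310975/38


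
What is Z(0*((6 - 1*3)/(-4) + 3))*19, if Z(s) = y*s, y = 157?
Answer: 0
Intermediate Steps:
Z(s) = 157*s
Z(0*((6 - 1*3)/(-4) + 3))*19 = (157*(0*((6 - 1*3)/(-4) + 3)))*19 = (157*(0*((6 - 3)*(-¼) + 3)))*19 = (157*(0*(3*(-¼) + 3)))*19 = (157*(0*(-¾ + 3)))*19 = (157*(0*(9/4)))*19 = (157*0)*19 = 0*19 = 0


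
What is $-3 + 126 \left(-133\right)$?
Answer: $-16761$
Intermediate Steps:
$-3 + 126 \left(-133\right) = -3 - 16758 = -16761$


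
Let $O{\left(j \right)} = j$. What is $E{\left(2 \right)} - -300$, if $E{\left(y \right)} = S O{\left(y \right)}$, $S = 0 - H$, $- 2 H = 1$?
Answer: $301$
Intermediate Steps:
$H = - \frac{1}{2}$ ($H = \left(- \frac{1}{2}\right) 1 = - \frac{1}{2} \approx -0.5$)
$S = \frac{1}{2}$ ($S = 0 - - \frac{1}{2} = 0 + \frac{1}{2} = \frac{1}{2} \approx 0.5$)
$E{\left(y \right)} = \frac{y}{2}$
$E{\left(2 \right)} - -300 = \frac{1}{2} \cdot 2 - -300 = 1 + 300 = 301$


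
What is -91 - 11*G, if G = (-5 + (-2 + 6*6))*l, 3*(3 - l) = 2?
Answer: -2506/3 ≈ -835.33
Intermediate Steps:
l = 7/3 (l = 3 - 1/3*2 = 3 - 2/3 = 7/3 ≈ 2.3333)
G = 203/3 (G = (-5 + (-2 + 6*6))*(7/3) = (-5 + (-2 + 36))*(7/3) = (-5 + 34)*(7/3) = 29*(7/3) = 203/3 ≈ 67.667)
-91 - 11*G = -91 - 11*203/3 = -91 - 2233/3 = -2506/3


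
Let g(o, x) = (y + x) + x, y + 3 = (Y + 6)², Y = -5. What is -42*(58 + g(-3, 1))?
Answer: -2436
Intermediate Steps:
y = -2 (y = -3 + (-5 + 6)² = -3 + 1² = -3 + 1 = -2)
g(o, x) = -2 + 2*x (g(o, x) = (-2 + x) + x = -2 + 2*x)
-42*(58 + g(-3, 1)) = -42*(58 + (-2 + 2*1)) = -42*(58 + (-2 + 2)) = -42*(58 + 0) = -42*58 = -2436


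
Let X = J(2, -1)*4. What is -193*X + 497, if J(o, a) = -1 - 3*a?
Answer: -1047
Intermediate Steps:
X = 8 (X = (-1 - 3*(-1))*4 = (-1 + 3)*4 = 2*4 = 8)
-193*X + 497 = -193*8 + 497 = -1544 + 497 = -1047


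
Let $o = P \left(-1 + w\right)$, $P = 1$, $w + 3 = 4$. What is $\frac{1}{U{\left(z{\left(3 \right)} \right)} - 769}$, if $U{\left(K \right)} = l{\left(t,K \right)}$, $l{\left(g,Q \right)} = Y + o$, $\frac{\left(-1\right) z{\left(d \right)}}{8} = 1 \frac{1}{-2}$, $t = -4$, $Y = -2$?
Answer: $- \frac{1}{771} \approx -0.001297$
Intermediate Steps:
$w = 1$ ($w = -3 + 4 = 1$)
$z{\left(d \right)} = 4$ ($z{\left(d \right)} = - 8 \cdot 1 \frac{1}{-2} = - 8 \cdot 1 \left(- \frac{1}{2}\right) = \left(-8\right) \left(- \frac{1}{2}\right) = 4$)
$o = 0$ ($o = 1 \left(-1 + 1\right) = 1 \cdot 0 = 0$)
$l{\left(g,Q \right)} = -2$ ($l{\left(g,Q \right)} = -2 + 0 = -2$)
$U{\left(K \right)} = -2$
$\frac{1}{U{\left(z{\left(3 \right)} \right)} - 769} = \frac{1}{-2 - 769} = \frac{1}{-771} = - \frac{1}{771}$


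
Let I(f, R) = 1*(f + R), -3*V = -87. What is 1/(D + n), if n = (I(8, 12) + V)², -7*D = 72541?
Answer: -1/7962 ≈ -0.00012560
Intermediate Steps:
V = 29 (V = -⅓*(-87) = 29)
I(f, R) = R + f (I(f, R) = 1*(R + f) = R + f)
D = -10363 (D = -⅐*72541 = -10363)
n = 2401 (n = ((12 + 8) + 29)² = (20 + 29)² = 49² = 2401)
1/(D + n) = 1/(-10363 + 2401) = 1/(-7962) = -1/7962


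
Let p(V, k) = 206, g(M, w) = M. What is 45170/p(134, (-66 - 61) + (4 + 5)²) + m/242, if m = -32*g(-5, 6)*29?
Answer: 2971745/12463 ≈ 238.45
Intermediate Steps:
m = 4640 (m = -32*(-5)*29 = 160*29 = 4640)
45170/p(134, (-66 - 61) + (4 + 5)²) + m/242 = 45170/206 + 4640/242 = 45170*(1/206) + 4640*(1/242) = 22585/103 + 2320/121 = 2971745/12463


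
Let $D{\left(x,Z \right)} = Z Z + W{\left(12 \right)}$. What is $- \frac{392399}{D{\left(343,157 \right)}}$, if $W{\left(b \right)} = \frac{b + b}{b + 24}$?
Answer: $- \frac{1177197}{73949} \approx -15.919$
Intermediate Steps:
$W{\left(b \right)} = \frac{2 b}{24 + b}$
$D{\left(x,Z \right)} = \frac{2}{3} + Z^{2}$ ($D{\left(x,Z \right)} = Z Z + 2 \cdot 12 \frac{1}{24 + 12} = Z^{2} + 2 \cdot 12 \cdot \frac{1}{36} = Z^{2} + \frac{2}{3} = \frac{2}{3} + Z^{2}$)
$- \frac{392399}{D{\left(343,157 \right)}} = - \frac{392399}{\frac{2}{3} + 157^{2}} = - \frac{392399}{\frac{2}{3} + 24649} = - \frac{392399}{\frac{73949}{3}} = \left(-392399\right) \frac{3}{73949} = - \frac{1177197}{73949}$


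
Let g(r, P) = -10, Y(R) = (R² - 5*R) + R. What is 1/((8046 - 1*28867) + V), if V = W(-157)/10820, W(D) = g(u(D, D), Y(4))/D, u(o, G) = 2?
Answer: -169874/3536946553 ≈ -4.8028e-5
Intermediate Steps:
Y(R) = R² - 4*R
W(D) = -10/D
V = 1/169874 (V = -10/(-157)/10820 = -10*(-1/157)*(1/10820) = (10/157)*(1/10820) = 1/169874 ≈ 5.8867e-6)
1/((8046 - 1*28867) + V) = 1/((8046 - 1*28867) + 1/169874) = 1/((8046 - 28867) + 1/169874) = 1/(-20821 + 1/169874) = 1/(-3536946553/169874) = -169874/3536946553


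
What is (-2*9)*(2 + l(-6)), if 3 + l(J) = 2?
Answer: -18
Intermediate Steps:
l(J) = -1 (l(J) = -3 + 2 = -1)
(-2*9)*(2 + l(-6)) = (-2*9)*(2 - 1) = -18*1 = -18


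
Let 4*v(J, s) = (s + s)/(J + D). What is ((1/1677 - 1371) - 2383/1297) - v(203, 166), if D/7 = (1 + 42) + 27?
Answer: -689829547892/502440939 ≈ -1373.0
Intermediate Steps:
D = 490 (D = 7*((1 + 42) + 27) = 7*(43 + 27) = 7*70 = 490)
v(J, s) = s/(2*(490 + J)) (v(J, s) = ((s + s)/(J + 490))/4 = ((2*s)/(490 + J))/4 = (2*s/(490 + J))/4 = s/(2*(490 + J)))
((1/1677 - 1371) - 2383/1297) - v(203, 166) = ((1/1677 - 1371) - 2383/1297) - 166/(2*(490 + 203)) = ((1/1677 - 1371) - 2383*1/1297) - 166/(2*693) = (-2299166/1677 - 2383/1297) - 166/(2*693) = -2986014593/2175069 - 1*83/693 = -2986014593/2175069 - 83/693 = -689829547892/502440939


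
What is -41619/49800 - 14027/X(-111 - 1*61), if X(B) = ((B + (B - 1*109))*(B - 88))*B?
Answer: -540016549/646702800 ≈ -0.83503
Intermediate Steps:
X(B) = B*(-109 + 2*B)*(-88 + B) (X(B) = ((B + (B - 109))*(-88 + B))*B = ((B + (-109 + B))*(-88 + B))*B = ((-109 + 2*B)*(-88 + B))*B = B*(-109 + 2*B)*(-88 + B))
-41619/49800 - 14027/X(-111 - 1*61) = -41619/49800 - 14027*1/((-111 - 1*61)*(9592 - 285*(-111 - 1*61) + 2*(-111 - 1*61)²)) = -41619*1/49800 - 14027*1/((-111 - 61)*(9592 - 285*(-111 - 61) + 2*(-111 - 61)²)) = -13873/16600 - 14027*(-1/(172*(9592 - 285*(-172) + 2*(-172)²))) = -13873/16600 - 14027*(-1/(172*(9592 + 49020 + 2*29584))) = -13873/16600 - 14027*(-1/(172*(9592 + 49020 + 59168))) = -13873/16600 - 14027/((-172*117780)) = -13873/16600 - 14027/(-20258160) = -13873/16600 - 14027*(-1/20258160) = -13873/16600 + 1079/1558320 = -540016549/646702800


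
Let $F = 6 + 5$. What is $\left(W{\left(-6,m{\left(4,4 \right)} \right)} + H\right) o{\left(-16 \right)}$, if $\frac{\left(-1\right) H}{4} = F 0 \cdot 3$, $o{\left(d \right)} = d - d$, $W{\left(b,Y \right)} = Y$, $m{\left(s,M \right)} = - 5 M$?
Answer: $0$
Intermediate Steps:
$o{\left(d \right)} = 0$
$F = 11$
$H = 0$ ($H = - 4 \cdot 11 \cdot 0 \cdot 3 = - 4 \cdot 0 \cdot 3 = \left(-4\right) 0 = 0$)
$\left(W{\left(-6,m{\left(4,4 \right)} \right)} + H\right) o{\left(-16 \right)} = \left(\left(-5\right) 4 + 0\right) 0 = \left(-20 + 0\right) 0 = \left(-20\right) 0 = 0$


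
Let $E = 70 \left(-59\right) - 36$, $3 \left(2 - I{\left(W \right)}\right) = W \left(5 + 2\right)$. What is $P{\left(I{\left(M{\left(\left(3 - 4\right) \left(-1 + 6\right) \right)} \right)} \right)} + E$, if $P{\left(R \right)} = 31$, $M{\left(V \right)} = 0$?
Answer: $-4135$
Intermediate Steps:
$I{\left(W \right)} = 2 - \frac{7 W}{3}$ ($I{\left(W \right)} = 2 - \frac{W \left(5 + 2\right)}{3} = 2 - \frac{W 7}{3} = 2 - \frac{7 W}{3}$)
$E = -4166$ ($E = -4130 - 36 = -4166$)
$P{\left(I{\left(M{\left(\left(3 - 4\right) \left(-1 + 6\right) \right)} \right)} \right)} + E = 31 - 4166 = -4135$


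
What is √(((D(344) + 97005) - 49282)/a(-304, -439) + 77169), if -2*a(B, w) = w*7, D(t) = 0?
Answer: √729025561159/3073 ≈ 277.85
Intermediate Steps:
a(B, w) = -7*w/2 (a(B, w) = -w*7/2 = -7*w/2)
√(((D(344) + 97005) - 49282)/a(-304, -439) + 77169) = √(((0 + 97005) - 49282)/((-7/2*(-439))) + 77169) = √((97005 - 49282)/(3073/2) + 77169) = √(47723*(2/3073) + 77169) = √(95446/3073 + 77169) = √(237235783/3073) = √729025561159/3073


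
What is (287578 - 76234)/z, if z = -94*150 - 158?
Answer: -105672/7129 ≈ -14.823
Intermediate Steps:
z = -14258 (z = -14100 - 158 = -14258)
(287578 - 76234)/z = (287578 - 76234)/(-14258) = 211344*(-1/14258) = -105672/7129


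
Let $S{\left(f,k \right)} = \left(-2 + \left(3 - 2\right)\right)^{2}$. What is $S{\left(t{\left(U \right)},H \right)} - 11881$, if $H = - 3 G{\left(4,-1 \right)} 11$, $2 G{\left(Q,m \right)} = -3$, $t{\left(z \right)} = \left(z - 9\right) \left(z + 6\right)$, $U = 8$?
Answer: $-11880$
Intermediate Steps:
$t{\left(z \right)} = \left(-9 + z\right) \left(6 + z\right)$
$G{\left(Q,m \right)} = - \frac{3}{2}$ ($G{\left(Q,m \right)} = \frac{1}{2} \left(-3\right) = - \frac{3}{2}$)
$H = \frac{99}{2}$ ($H = \left(-3\right) \left(- \frac{3}{2}\right) 11 = \frac{9}{2} \cdot 11 = \frac{99}{2} \approx 49.5$)
$S{\left(f,k \right)} = 1$ ($S{\left(f,k \right)} = \left(-2 + \left(3 - 2\right)\right)^{2} = \left(-2 + 1\right)^{2} = \left(-1\right)^{2} = 1$)
$S{\left(t{\left(U \right)},H \right)} - 11881 = 1 - 11881 = -11880$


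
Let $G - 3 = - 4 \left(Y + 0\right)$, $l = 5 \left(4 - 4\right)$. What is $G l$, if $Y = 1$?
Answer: $0$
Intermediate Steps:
$l = 0$ ($l = 5 \cdot 0 = 0$)
$G = -1$ ($G = 3 - 4 \left(1 + 0\right) = 3 - 4 = -1$)
$G l = \left(-1\right) 0 = 0$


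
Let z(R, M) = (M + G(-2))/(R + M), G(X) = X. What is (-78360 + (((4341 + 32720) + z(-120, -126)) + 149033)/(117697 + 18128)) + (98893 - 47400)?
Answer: -448829974199/16706475 ≈ -26866.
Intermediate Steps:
z(R, M) = (-2 + M)/(M + R) (z(R, M) = (M - 2)/(R + M) = (-2 + M)/(M + R))
(-78360 + (((4341 + 32720) + z(-120, -126)) + 149033)/(117697 + 18128)) + (98893 - 47400) = (-78360 + (((4341 + 32720) + (-2 - 126)/(-126 - 120)) + 149033)/(117697 + 18128)) + (98893 - 47400) = (-78360 + ((37061 - 128/(-246)) + 149033)/135825) + 51493 = (-78360 + ((37061 - 1/246*(-128)) + 149033)*(1/135825)) + 51493 = (-78360 + ((37061 + 64/123) + 149033)*(1/135825)) + 51493 = (-78360 + (4558567/123 + 149033)*(1/135825)) + 51493 = (-78360 + (22889626/123)*(1/135825)) + 51493 = (-78360 + 22889626/16706475) + 51493 = -1309096491374/16706475 + 51493 = -448829974199/16706475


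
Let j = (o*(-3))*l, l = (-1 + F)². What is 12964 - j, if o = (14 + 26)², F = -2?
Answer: 56164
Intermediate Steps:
o = 1600 (o = 40² = 1600)
l = 9 (l = (-1 - 2)² = (-3)² = 9)
j = -43200 (j = (1600*(-3))*9 = -4800*9 = -43200)
12964 - j = 12964 - 1*(-43200) = 12964 + 43200 = 56164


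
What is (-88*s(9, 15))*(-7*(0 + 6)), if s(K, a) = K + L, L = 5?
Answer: 51744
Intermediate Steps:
s(K, a) = 5 + K (s(K, a) = K + 5 = 5 + K)
(-88*s(9, 15))*(-7*(0 + 6)) = (-88*(5 + 9))*(-7*(0 + 6)) = (-88*14)*(-7*6) = -1232*(-42) = 51744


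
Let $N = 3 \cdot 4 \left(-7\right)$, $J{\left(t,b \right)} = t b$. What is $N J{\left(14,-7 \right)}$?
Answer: $8232$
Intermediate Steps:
$J{\left(t,b \right)} = b t$
$N = -84$ ($N = 12 \left(-7\right) = -84$)
$N J{\left(14,-7 \right)} = - 84 \left(\left(-7\right) 14\right) = \left(-84\right) \left(-98\right) = 8232$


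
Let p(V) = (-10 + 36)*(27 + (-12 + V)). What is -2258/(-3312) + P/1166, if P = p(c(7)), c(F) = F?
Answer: 102893/87768 ≈ 1.1723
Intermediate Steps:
p(V) = 390 + 26*V (p(V) = 26*(15 + V) = 390 + 26*V)
P = 572 (P = 390 + 26*7 = 390 + 182 = 572)
-2258/(-3312) + P/1166 = -2258/(-3312) + 572/1166 = -2258*(-1/3312) + 572*(1/1166) = 1129/1656 + 26/53 = 102893/87768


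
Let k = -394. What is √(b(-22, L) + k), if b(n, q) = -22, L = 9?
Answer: 4*I*√26 ≈ 20.396*I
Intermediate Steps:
√(b(-22, L) + k) = √(-22 - 394) = √(-416) = 4*I*√26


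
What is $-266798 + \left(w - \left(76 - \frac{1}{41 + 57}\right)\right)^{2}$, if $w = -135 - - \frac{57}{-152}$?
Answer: $- \frac{34132296847}{153664} \approx -2.2212 \cdot 10^{5}$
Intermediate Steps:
$w = - \frac{1083}{8}$ ($w = -135 - \left(-57\right) \left(- \frac{1}{152}\right) = -135 - \frac{3}{8} = - \frac{1083}{8} \approx -135.38$)
$-266798 + \left(w - \left(76 - \frac{1}{41 + 57}\right)\right)^{2} = -266798 + \left(- \frac{1083}{8} - \left(76 - \frac{1}{41 + 57}\right)\right)^{2} = -266798 + \left(- \frac{1083}{8} - \left(76 - \frac{1}{98}\right)\right)^{2} = -266798 + \left(- \frac{1083}{8} + \left(\frac{1}{98} - 76\right)\right)^{2} = -266798 + \left(- \frac{1083}{8} - \frac{7447}{98}\right)^{2} = -266798 + \left(- \frac{82855}{392}\right)^{2} = -266798 + \frac{6864951025}{153664} = - \frac{34132296847}{153664}$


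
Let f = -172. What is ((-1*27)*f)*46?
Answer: 213624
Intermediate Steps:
((-1*27)*f)*46 = (-1*27*(-172))*46 = -27*(-172)*46 = 4644*46 = 213624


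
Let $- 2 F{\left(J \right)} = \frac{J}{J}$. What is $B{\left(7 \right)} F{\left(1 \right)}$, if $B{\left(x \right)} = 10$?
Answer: $-5$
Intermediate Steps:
$F{\left(J \right)} = - \frac{1}{2}$ ($F{\left(J \right)} = - \frac{J \frac{1}{J}}{2} = \left(- \frac{1}{2}\right) 1 = - \frac{1}{2}$)
$B{\left(7 \right)} F{\left(1 \right)} = 10 \left(- \frac{1}{2}\right) = -5$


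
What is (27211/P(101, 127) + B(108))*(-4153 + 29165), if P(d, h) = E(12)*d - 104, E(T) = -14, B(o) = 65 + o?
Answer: 2943949918/759 ≈ 3.8787e+6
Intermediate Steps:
P(d, h) = -104 - 14*d (P(d, h) = -14*d - 104 = -104 - 14*d)
(27211/P(101, 127) + B(108))*(-4153 + 29165) = (27211/(-104 - 14*101) + (65 + 108))*(-4153 + 29165) = (27211/(-104 - 1414) + 173)*25012 = (27211/(-1518) + 173)*25012 = (27211*(-1/1518) + 173)*25012 = (-27211/1518 + 173)*25012 = (235403/1518)*25012 = 2943949918/759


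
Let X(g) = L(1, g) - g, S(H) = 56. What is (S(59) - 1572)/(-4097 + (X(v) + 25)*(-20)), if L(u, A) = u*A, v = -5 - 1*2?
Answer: 1516/4597 ≈ 0.32978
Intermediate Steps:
v = -7 (v = -5 - 2 = -7)
L(u, A) = A*u
X(g) = 0 (X(g) = g*1 - g = g - g = 0)
(S(59) - 1572)/(-4097 + (X(v) + 25)*(-20)) = (56 - 1572)/(-4097 + (0 + 25)*(-20)) = -1516/(-4097 + 25*(-20)) = -1516/(-4097 - 500) = -1516/(-4597) = -1516*(-1/4597) = 1516/4597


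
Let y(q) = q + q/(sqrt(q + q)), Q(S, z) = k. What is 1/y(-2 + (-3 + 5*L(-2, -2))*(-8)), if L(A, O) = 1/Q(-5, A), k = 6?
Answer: 6/89 - 3*sqrt(69)/2047 ≈ 0.055242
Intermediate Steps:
Q(S, z) = 6
L(A, O) = 1/6
y(q) = q + sqrt(2)*sqrt(q)/2 (y(q) = q + q/(sqrt(2*q)) = q + q/((sqrt(2)*sqrt(q))) = q + q*(sqrt(2)/(2*sqrt(q))) = q + sqrt(2)*sqrt(q)/2)
1/y(-2 + (-3 + 5*L(-2, -2))*(-8)) = 1/((-2 + (-3 + 5*(1/6))*(-8)) + sqrt(2)*sqrt(-2 + (-3 + 5*(1/6))*(-8))/2) = 1/((-2 + (-3 + 5/6)*(-8)) + sqrt(2)*sqrt(-2 + (-3 + 5/6)*(-8))/2) = 1/((-2 - 13/6*(-8)) + sqrt(2)*sqrt(-2 - 13/6*(-8))/2) = 1/((-2 + 52/3) + sqrt(2)*sqrt(-2 + 52/3)/2) = 1/(46/3 + sqrt(2)*sqrt(46/3)/2) = 1/(46/3 + sqrt(2)*(sqrt(138)/3)/2) = 1/(46/3 + sqrt(69)/3)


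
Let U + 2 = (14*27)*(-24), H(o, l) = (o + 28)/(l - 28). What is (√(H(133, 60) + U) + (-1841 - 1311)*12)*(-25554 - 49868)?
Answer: 2852761728 - 37711*I*√580414/4 ≈ 2.8528e+9 - 7.1825e+6*I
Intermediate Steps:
H(o, l) = (28 + o)/(-28 + l)
U = -9074 (U = -2 + (14*27)*(-24) = -2 + 378*(-24) = -2 - 9072 = -9074)
(√(H(133, 60) + U) + (-1841 - 1311)*12)*(-25554 - 49868) = (√((28 + 133)/(-28 + 60) - 9074) + (-1841 - 1311)*12)*(-25554 - 49868) = (√(161/32 - 9074) - 3152*12)*(-75422) = (√((1/32)*161 - 9074) - 37824)*(-75422) = (√(161/32 - 9074) - 37824)*(-75422) = (√(-290207/32) - 37824)*(-75422) = (I*√580414/8 - 37824)*(-75422) = (-37824 + I*√580414/8)*(-75422) = 2852761728 - 37711*I*√580414/4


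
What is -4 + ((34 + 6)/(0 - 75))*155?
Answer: -260/3 ≈ -86.667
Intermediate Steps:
-4 + ((34 + 6)/(0 - 75))*155 = -4 + (40/(-75))*155 = -4 + (40*(-1/75))*155 = -4 - 8/15*155 = -4 - 248/3 = -260/3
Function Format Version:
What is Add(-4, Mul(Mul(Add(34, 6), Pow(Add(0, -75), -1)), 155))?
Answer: Rational(-260, 3) ≈ -86.667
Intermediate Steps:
Add(-4, Mul(Mul(Add(34, 6), Pow(Add(0, -75), -1)), 155)) = Add(-4, Mul(Mul(40, Pow(-75, -1)), 155)) = Add(-4, Mul(Mul(40, Rational(-1, 75)), 155)) = Add(-4, Mul(Rational(-8, 15), 155)) = Add(-4, Rational(-248, 3)) = Rational(-260, 3)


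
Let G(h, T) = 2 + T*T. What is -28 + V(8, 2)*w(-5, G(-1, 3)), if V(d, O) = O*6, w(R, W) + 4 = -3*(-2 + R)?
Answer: 176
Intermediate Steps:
G(h, T) = 2 + T²
w(R, W) = 2 - 3*R (w(R, W) = -4 - 3*(-2 + R) = -4 + (6 - 3*R) = 2 - 3*R)
V(d, O) = 6*O
-28 + V(8, 2)*w(-5, G(-1, 3)) = -28 + (6*2)*(2 - 3*(-5)) = -28 + 12*(2 + 15) = -28 + 12*17 = -28 + 204 = 176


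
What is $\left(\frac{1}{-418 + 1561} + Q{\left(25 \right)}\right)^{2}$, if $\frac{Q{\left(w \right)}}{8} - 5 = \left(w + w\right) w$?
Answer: $\frac{131692172469841}{1306449} \approx 1.008 \cdot 10^{8}$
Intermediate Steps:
$Q{\left(w \right)} = 40 + 16 w^{2}$ ($Q{\left(w \right)} = 40 + 8 \left(w + w\right) w = 40 + 8 \cdot 2 w w = 40 + 8 \cdot 2 w^{2} = 40 + 16 w^{2}$)
$\left(\frac{1}{-418 + 1561} + Q{\left(25 \right)}\right)^{2} = \left(\frac{1}{-418 + 1561} + \left(40 + 16 \cdot 25^{2}\right)\right)^{2} = \left(\frac{1}{1143} + \left(40 + 16 \cdot 625\right)\right)^{2} = \left(\frac{1}{1143} + \left(40 + 10000\right)\right)^{2} = \left(\frac{1}{1143} + 10040\right)^{2} = \left(\frac{11475721}{1143}\right)^{2} = \frac{131692172469841}{1306449}$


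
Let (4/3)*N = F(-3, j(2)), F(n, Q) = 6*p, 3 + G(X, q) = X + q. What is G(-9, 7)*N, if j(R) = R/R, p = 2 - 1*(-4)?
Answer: -135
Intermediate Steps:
p = 6 (p = 2 + 4 = 6)
j(R) = 1
G(X, q) = -3 + X + q (G(X, q) = -3 + (X + q) = -3 + X + q)
F(n, Q) = 36 (F(n, Q) = 6*6 = 36)
N = 27 (N = (¾)*36 = 27)
G(-9, 7)*N = (-3 - 9 + 7)*27 = -5*27 = -135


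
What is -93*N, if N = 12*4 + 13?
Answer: -5673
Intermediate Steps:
N = 61 (N = 48 + 13 = 61)
-93*N = -93*61 = -5673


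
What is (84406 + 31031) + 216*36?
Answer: 123213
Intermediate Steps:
(84406 + 31031) + 216*36 = 115437 + 7776 = 123213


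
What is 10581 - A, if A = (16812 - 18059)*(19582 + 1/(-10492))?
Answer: 5960757711/244 ≈ 2.4429e+7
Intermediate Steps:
A = -5958175947/244 (A = -1247*(19582 - 1/10492) = -1247*205454343/10492 = -5958175947/244 ≈ -2.4419e+7)
10581 - A = 10581 - 1*(-5958175947/244) = 10581 + 5958175947/244 = 5960757711/244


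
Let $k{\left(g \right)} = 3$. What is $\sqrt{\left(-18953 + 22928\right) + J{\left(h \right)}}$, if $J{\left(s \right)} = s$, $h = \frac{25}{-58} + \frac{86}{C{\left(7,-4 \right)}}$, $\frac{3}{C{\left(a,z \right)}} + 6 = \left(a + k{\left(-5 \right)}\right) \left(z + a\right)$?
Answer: $\frac{\sqrt{15684882}}{58} \approx 68.283$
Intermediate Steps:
$C{\left(a,z \right)} = \frac{3}{-6 + \left(3 + a\right) \left(a + z\right)}$ ($C{\left(a,z \right)} = \frac{3}{-6 + \left(a + 3\right) \left(z + a\right)} = \frac{3}{-6 + \left(3 + a\right) \left(a + z\right)}$)
$h = \frac{39879}{58}$ ($h = \frac{25}{-58} + \frac{86}{3 \frac{1}{-6 + 7^{2} + 3 \cdot 7 + 3 \left(-4\right) + 7 \left(-4\right)}} = 25 \left(- \frac{1}{58}\right) + \frac{86}{3 \frac{1}{-6 + 49 + 21 - 12 - 28}} = - \frac{25}{58} + \frac{86}{3 \cdot \frac{1}{24}} = - \frac{25}{58} + 86 \frac{1}{\frac{1}{8}} = - \frac{25}{58} + 86 \cdot 8 = - \frac{25}{58} + 688 = \frac{39879}{58} \approx 687.57$)
$\sqrt{\left(-18953 + 22928\right) + J{\left(h \right)}} = \sqrt{\left(-18953 + 22928\right) + \frac{39879}{58}} = \sqrt{3975 + \frac{39879}{58}} = \sqrt{\frac{270429}{58}} = \frac{\sqrt{15684882}}{58}$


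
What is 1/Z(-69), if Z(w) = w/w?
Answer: 1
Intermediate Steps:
Z(w) = 1
1/Z(-69) = 1/1 = 1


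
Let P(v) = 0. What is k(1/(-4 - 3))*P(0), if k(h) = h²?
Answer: 0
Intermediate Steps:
k(1/(-4 - 3))*P(0) = (1/(-4 - 3))²*0 = (1/(-7))²*0 = (-⅐)²*0 = (1/49)*0 = 0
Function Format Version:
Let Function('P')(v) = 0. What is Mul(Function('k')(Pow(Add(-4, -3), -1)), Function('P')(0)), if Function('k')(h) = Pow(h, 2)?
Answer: 0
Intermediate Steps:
Mul(Function('k')(Pow(Add(-4, -3), -1)), Function('P')(0)) = Mul(Pow(Pow(Add(-4, -3), -1), 2), 0) = Mul(Pow(Pow(-7, -1), 2), 0) = Mul(Pow(Rational(-1, 7), 2), 0) = Mul(Rational(1, 49), 0) = 0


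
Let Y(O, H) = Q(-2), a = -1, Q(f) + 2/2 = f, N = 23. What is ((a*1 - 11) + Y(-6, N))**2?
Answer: 225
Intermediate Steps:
Q(f) = -1 + f
Y(O, H) = -3 (Y(O, H) = -1 - 2 = -3)
((a*1 - 11) + Y(-6, N))**2 = ((-1*1 - 11) - 3)**2 = ((-1 - 11) - 3)**2 = (-12 - 3)**2 = (-15)**2 = 225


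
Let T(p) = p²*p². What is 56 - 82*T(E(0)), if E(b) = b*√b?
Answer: 56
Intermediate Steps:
E(b) = b^(3/2)
T(p) = p⁴
56 - 82*T(E(0)) = 56 - 82*(0^(3/2))⁴ = 56 - 82*0⁴ = 56 - 82*0 = 56 + 0 = 56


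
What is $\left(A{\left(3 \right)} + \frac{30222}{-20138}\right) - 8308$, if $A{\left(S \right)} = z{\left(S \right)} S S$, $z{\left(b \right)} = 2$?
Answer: $- \frac{83487121}{10069} \approx -8291.5$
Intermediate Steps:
$A{\left(S \right)} = 2 S^{2}$ ($A{\left(S \right)} = 2 S S = 2 S^{2}$)
$\left(A{\left(3 \right)} + \frac{30222}{-20138}\right) - 8308 = \left(2 \cdot 3^{2} + \frac{30222}{-20138}\right) - 8308 = \left(2 \cdot 9 + 30222 \left(- \frac{1}{20138}\right)\right) - 8308 = \left(18 - \frac{15111}{10069}\right) - 8308 = \frac{166131}{10069} - 8308 = - \frac{83487121}{10069}$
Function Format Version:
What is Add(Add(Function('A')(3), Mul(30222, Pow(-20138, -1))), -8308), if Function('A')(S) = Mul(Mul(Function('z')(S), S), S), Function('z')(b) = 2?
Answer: Rational(-83487121, 10069) ≈ -8291.5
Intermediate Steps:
Function('A')(S) = Mul(2, Pow(S, 2)) (Function('A')(S) = Mul(Mul(2, S), S) = Mul(2, Pow(S, 2)))
Add(Add(Function('A')(3), Mul(30222, Pow(-20138, -1))), -8308) = Add(Add(Mul(2, Pow(3, 2)), Mul(30222, Pow(-20138, -1))), -8308) = Add(Add(Mul(2, 9), Mul(30222, Rational(-1, 20138))), -8308) = Add(Add(18, Rational(-15111, 10069)), -8308) = Add(Rational(166131, 10069), -8308) = Rational(-83487121, 10069)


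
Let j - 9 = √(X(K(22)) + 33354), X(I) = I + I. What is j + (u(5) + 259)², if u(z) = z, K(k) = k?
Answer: 69705 + √33398 ≈ 69888.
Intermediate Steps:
X(I) = 2*I
j = 9 + √33398 (j = 9 + √(2*22 + 33354) = 9 + √(44 + 33354) = 9 + √33398 ≈ 191.75)
j + (u(5) + 259)² = (9 + √33398) + (5 + 259)² = (9 + √33398) + 264² = (9 + √33398) + 69696 = 69705 + √33398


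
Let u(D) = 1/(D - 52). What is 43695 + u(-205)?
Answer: 11229614/257 ≈ 43695.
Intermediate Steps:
u(D) = 1/(-52 + D)
43695 + u(-205) = 43695 + 1/(-52 - 205) = 43695 + 1/(-257) = 43695 - 1/257 = 11229614/257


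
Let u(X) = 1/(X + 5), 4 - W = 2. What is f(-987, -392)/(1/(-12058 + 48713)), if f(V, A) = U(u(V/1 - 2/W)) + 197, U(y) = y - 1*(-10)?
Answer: 7458559400/983 ≈ 7.5875e+6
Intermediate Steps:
W = 2 (W = 4 - 1*2 = 4 - 2 = 2)
u(X) = 1/(5 + X)
U(y) = 10 + y (U(y) = y + 10 = 10 + y)
f(V, A) = 207 + 1/(4 + V) (f(V, A) = (10 + 1/(5 + (V/1 - 2/2))) + 197 = (10 + 1/(5 + (V*1 - 2*½))) + 197 = (10 + 1/(5 + (V - 1))) + 197 = (10 + 1/(5 + (-1 + V))) + 197 = (10 + 1/(4 + V)) + 197 = 207 + 1/(4 + V))
f(-987, -392)/(1/(-12058 + 48713)) = ((829 + 207*(-987))/(4 - 987))/(1/(-12058 + 48713)) = ((829 - 204309)/(-983))/(1/36655) = (-1/983*(-203480))/(1/36655) = (203480/983)*36655 = 7458559400/983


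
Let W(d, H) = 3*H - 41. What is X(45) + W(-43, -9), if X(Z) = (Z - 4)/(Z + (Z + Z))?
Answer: -9139/135 ≈ -67.696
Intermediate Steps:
W(d, H) = -41 + 3*H
X(Z) = (-4 + Z)/(3*Z) (X(Z) = (-4 + Z)/(Z + 2*Z) = (-4 + Z)/((3*Z)) = (-4 + Z)*(1/(3*Z)) = (-4 + Z)/(3*Z))
X(45) + W(-43, -9) = (⅓)*(-4 + 45)/45 + (-41 + 3*(-9)) = (⅓)*(1/45)*41 + (-41 - 27) = 41/135 - 68 = -9139/135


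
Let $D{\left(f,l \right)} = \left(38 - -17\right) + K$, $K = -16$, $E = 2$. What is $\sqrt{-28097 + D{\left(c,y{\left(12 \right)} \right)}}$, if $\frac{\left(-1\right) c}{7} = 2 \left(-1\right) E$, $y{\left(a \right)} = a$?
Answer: $i \sqrt{28058} \approx 167.51 i$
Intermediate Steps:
$c = 28$ ($c = - 7 \cdot 2 \left(-1\right) 2 = - 7 \left(\left(-2\right) 2\right) = \left(-7\right) \left(-4\right) = 28$)
$D{\left(f,l \right)} = 39$ ($D{\left(f,l \right)} = \left(38 - -17\right) - 16 = \left(38 + 17\right) - 16 = 55 - 16 = 39$)
$\sqrt{-28097 + D{\left(c,y{\left(12 \right)} \right)}} = \sqrt{-28097 + 39} = \sqrt{-28058} = i \sqrt{28058}$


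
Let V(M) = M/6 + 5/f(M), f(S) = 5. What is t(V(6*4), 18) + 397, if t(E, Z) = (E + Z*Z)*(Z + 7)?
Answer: 8622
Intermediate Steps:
V(M) = 1 + M/6 (V(M) = M/6 + 5/5 = M*(⅙) + 5*(⅕) = M/6 + 1 = 1 + M/6)
t(E, Z) = (7 + Z)*(E + Z²) (t(E, Z) = (E + Z²)*(7 + Z) = (7 + Z)*(E + Z²))
t(V(6*4), 18) + 397 = (18³ + 7*(1 + (6*4)/6) + 7*18² + (1 + (6*4)/6)*18) + 397 = (5832 + 7*(1 + (⅙)*24) + 7*324 + (1 + (⅙)*24)*18) + 397 = (5832 + 7*(1 + 4) + 2268 + (1 + 4)*18) + 397 = (5832 + 7*5 + 2268 + 5*18) + 397 = (5832 + 35 + 2268 + 90) + 397 = 8225 + 397 = 8622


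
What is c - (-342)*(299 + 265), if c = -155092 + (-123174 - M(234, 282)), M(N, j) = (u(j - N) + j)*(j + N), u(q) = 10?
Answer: -236050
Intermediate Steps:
M(N, j) = (10 + j)*(N + j) (M(N, j) = (10 + j)*(j + N) = (10 + j)*(N + j))
c = -428938 (c = -155092 + (-123174 - (282² + 10*234 + 10*282 + 234*282)) = -155092 + (-123174 - (79524 + 2340 + 2820 + 65988)) = -155092 + (-123174 - 1*150672) = -155092 + (-123174 - 150672) = -155092 - 273846 = -428938)
c - (-342)*(299 + 265) = -428938 - (-342)*(299 + 265) = -428938 - (-342)*564 = -428938 - 1*(-192888) = -428938 + 192888 = -236050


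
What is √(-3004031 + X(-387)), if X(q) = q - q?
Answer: I*√3004031 ≈ 1733.2*I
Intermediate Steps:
X(q) = 0
√(-3004031 + X(-387)) = √(-3004031 + 0) = √(-3004031) = I*√3004031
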